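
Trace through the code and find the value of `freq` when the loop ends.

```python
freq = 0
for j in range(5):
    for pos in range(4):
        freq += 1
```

Let's trace through this code step by step.

Initialize: freq = 0
Entering loop: for j in range(5):
After iteration 1: j = 0, freq = 4
After iteration 2: j = 1, freq = 8
After iteration 3: j = 2, freq = 12
After iteration 4: j = 3, freq = 16
After iteration 5: j = 4, freq = 20
Loop ends.

Final answer: 20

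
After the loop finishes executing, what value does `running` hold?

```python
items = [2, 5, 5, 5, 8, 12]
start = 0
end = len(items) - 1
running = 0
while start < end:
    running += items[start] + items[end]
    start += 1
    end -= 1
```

Let's trace through this code step by step.

Initialize: items = [2, 5, 5, 5, 8, 12]
Initialize: start = 0
Initialize: end = 5
Initialize: running = 0
Entering loop: while start < end:
After iteration 1: start = 1, end = 4, running = 14
After iteration 2: start = 2, end = 3, running = 27
After iteration 3: start = 3, end = 2, running = 37
Loop ends.

Final answer: 37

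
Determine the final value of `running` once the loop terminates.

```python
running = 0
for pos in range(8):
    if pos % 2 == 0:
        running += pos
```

Let's trace through this code step by step.

Initialize: running = 0
Entering loop: for pos in range(8):
After iteration 1: pos = 0, running = 0
After iteration 2: pos = 1, running = 0
After iteration 3: pos = 2, running = 2
After iteration 4: pos = 3, running = 2
After iteration 5: pos = 4, running = 6
After iteration 6: pos = 5, running = 6
After iteration 7: pos = 6, running = 12
After iteration 8: pos = 7, running = 12
Loop ends.

Final answer: 12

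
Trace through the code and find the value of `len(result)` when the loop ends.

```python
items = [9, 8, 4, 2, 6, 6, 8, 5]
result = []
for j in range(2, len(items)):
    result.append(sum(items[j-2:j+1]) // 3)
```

Let's trace through this code step by step.

Initialize: items = [9, 8, 4, 2, 6, 6, 8, 5]
Initialize: result = []
Entering loop: for j in range(2, len(items)):
After iteration 1: j = 2, result = [7]
After iteration 2: j = 3, result = [7, 4]
After iteration 3: j = 4, result = [7, 4, 4]
After iteration 4: j = 5, result = [7, 4, 4, 4]
After iteration 5: j = 6, result = [7, 4, 4, 4, 6]
After iteration 6: j = 7, result = [7, 4, 4, 4, 6, 6]
Loop ends.
len(result) = 6

Final answer: 6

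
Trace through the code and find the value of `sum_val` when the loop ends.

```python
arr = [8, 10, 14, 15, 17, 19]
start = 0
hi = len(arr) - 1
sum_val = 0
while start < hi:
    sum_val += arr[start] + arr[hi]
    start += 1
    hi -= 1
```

Let's trace through this code step by step.

Initialize: arr = [8, 10, 14, 15, 17, 19]
Initialize: start = 0
Initialize: hi = 5
Initialize: sum_val = 0
Entering loop: while start < hi:
After iteration 1: start = 1, hi = 4, sum_val = 27
After iteration 2: start = 2, hi = 3, sum_val = 54
After iteration 3: start = 3, hi = 2, sum_val = 83
Loop ends.

Final answer: 83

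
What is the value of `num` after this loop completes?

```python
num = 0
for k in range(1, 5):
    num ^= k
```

Let's trace through this code step by step.

Initialize: num = 0
Entering loop: for k in range(1, 5):
After iteration 1: k = 1, num = 1
After iteration 2: k = 2, num = 3
After iteration 3: k = 3, num = 0
After iteration 4: k = 4, num = 4
Loop ends.

Final answer: 4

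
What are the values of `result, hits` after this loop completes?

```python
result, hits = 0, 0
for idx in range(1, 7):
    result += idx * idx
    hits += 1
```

Let's trace through this code step by step.

Initialize: result = 0
Initialize: hits = 0
Entering loop: for idx in range(1, 7):
After iteration 1: idx = 1, result = 1, hits = 1
After iteration 2: idx = 2, result = 5, hits = 2
After iteration 3: idx = 3, result = 14, hits = 3
After iteration 4: idx = 4, result = 30, hits = 4
After iteration 5: idx = 5, result = 55, hits = 5
After iteration 6: idx = 6, result = 91, hits = 6
Loop ends.

Final answer: 91, 6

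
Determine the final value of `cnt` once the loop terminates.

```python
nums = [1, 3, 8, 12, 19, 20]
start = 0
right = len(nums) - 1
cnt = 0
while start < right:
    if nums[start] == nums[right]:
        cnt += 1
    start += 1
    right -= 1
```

Let's trace through this code step by step.

Initialize: nums = [1, 3, 8, 12, 19, 20]
Initialize: start = 0
Initialize: right = 5
Initialize: cnt = 0
Entering loop: while start < right:
After iteration 1: start = 1, right = 4, cnt = 0
After iteration 2: start = 2, right = 3, cnt = 0
After iteration 3: start = 3, right = 2, cnt = 0
Loop ends.

Final answer: 0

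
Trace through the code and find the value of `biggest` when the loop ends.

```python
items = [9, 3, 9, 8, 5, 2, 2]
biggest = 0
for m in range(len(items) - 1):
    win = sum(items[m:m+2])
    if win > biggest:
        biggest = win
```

Let's trace through this code step by step.

Initialize: items = [9, 3, 9, 8, 5, 2, 2]
Initialize: biggest = 0
Entering loop: for m in range(len(items) - 1):
After iteration 1: m = 0, biggest = 12, win = 12
After iteration 2: m = 1, biggest = 12, win = 12
After iteration 3: m = 2, biggest = 17, win = 17
After iteration 4: m = 3, biggest = 17, win = 13
After iteration 5: m = 4, biggest = 17, win = 7
After iteration 6: m = 5, biggest = 17, win = 4
Loop ends.

Final answer: 17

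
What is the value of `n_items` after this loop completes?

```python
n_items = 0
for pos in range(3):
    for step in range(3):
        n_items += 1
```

Let's trace through this code step by step.

Initialize: n_items = 0
Entering loop: for pos in range(3):
After iteration 1: pos = 0, n_items = 3
After iteration 2: pos = 1, n_items = 6
After iteration 3: pos = 2, n_items = 9
Loop ends.

Final answer: 9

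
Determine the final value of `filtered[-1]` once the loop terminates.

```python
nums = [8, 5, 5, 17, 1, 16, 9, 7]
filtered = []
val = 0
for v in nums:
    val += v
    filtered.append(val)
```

Let's trace through this code step by step.

Initialize: nums = [8, 5, 5, 17, 1, 16, 9, 7]
Initialize: filtered = []
Initialize: val = 0
Entering loop: for v in nums:
After iteration 1: v = 8, filtered = [8], val = 8
After iteration 2: v = 5, filtered = [8, 13], val = 13
After iteration 3: v = 5, filtered = [8, 13, 18], val = 18
After iteration 4: v = 17, filtered = [8, 13, 18, 35], val = 35
After iteration 5: v = 1, filtered = [8, 13, 18, 35, 36], val = 36
After iteration 6: v = 16, filtered = [8, 13, 18, 35, 36, 52], val = 52
After iteration 7: v = 9, filtered = [8, 13, 18, 35, 36, 52, 61], val = 61
After iteration 8: v = 7, filtered = [8, 13, 18, 35, 36, 52, 61, 68], val = 68
Loop ends.
filtered[-1] = 68

Final answer: 68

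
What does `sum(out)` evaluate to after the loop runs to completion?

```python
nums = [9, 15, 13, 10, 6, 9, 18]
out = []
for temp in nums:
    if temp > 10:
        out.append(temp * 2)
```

Let's trace through this code step by step.

Initialize: nums = [9, 15, 13, 10, 6, 9, 18]
Initialize: out = []
Entering loop: for temp in nums:
After iteration 1: temp = 9, out = []
After iteration 2: temp = 15, out = [30]
After iteration 3: temp = 13, out = [30, 26]
After iteration 4: temp = 10, out = [30, 26]
After iteration 5: temp = 6, out = [30, 26]
After iteration 6: temp = 9, out = [30, 26]
After iteration 7: temp = 18, out = [30, 26, 36]
Loop ends.
sum(out) = 92

Final answer: 92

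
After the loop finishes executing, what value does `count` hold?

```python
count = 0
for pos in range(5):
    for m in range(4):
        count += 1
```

Let's trace through this code step by step.

Initialize: count = 0
Entering loop: for pos in range(5):
After iteration 1: pos = 0, count = 4
After iteration 2: pos = 1, count = 8
After iteration 3: pos = 2, count = 12
After iteration 4: pos = 3, count = 16
After iteration 5: pos = 4, count = 20
Loop ends.

Final answer: 20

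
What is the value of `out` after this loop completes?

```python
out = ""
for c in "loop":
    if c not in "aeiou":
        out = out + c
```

Let's trace through this code step by step.

Initialize: out = ''
Entering loop: for c in "loop":
After iteration 1: c = 'l', out = 'l'
After iteration 2: c = 'o', out = 'l'
After iteration 3: c = 'o', out = 'l'
After iteration 4: c = 'p', out = 'lp'
Loop ends.

Final answer: 'lp'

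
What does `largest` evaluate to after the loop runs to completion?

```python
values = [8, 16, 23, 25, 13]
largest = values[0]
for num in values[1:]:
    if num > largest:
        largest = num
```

Let's trace through this code step by step.

Initialize: values = [8, 16, 23, 25, 13]
Initialize: largest = 8
Entering loop: for num in values[1:]:
After iteration 1: num = 16, largest = 16
After iteration 2: num = 23, largest = 23
After iteration 3: num = 25, largest = 25
After iteration 4: num = 13, largest = 25
Loop ends.

Final answer: 25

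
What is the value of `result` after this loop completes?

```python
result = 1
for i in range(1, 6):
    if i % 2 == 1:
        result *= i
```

Let's trace through this code step by step.

Initialize: result = 1
Entering loop: for i in range(1, 6):
After iteration 1: i = 1, result = 1
After iteration 2: i = 2, result = 1
After iteration 3: i = 3, result = 3
After iteration 4: i = 4, result = 3
After iteration 5: i = 5, result = 15
Loop ends.

Final answer: 15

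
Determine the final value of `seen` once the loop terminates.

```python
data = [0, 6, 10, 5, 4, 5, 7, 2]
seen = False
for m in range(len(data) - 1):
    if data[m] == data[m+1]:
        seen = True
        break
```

Let's trace through this code step by step.

Initialize: data = [0, 6, 10, 5, 4, 5, 7, 2]
Initialize: seen = False
Entering loop: for m in range(len(data) - 1):
After iteration 1: m = 0, seen = False
After iteration 2: m = 1, seen = False
After iteration 3: m = 2, seen = False
After iteration 4: m = 3, seen = False
After iteration 5: m = 4, seen = False
After iteration 6: m = 5, seen = False
After iteration 7: m = 6, seen = False
Loop ends.

Final answer: False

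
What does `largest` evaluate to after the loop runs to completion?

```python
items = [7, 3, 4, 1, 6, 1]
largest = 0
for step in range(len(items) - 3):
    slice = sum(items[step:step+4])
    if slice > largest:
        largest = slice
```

Let's trace through this code step by step.

Initialize: items = [7, 3, 4, 1, 6, 1]
Initialize: largest = 0
Entering loop: for step in range(len(items) - 3):
After iteration 1: step = 0, largest = 15, slice = 15
After iteration 2: step = 1, largest = 15, slice = 14
After iteration 3: step = 2, largest = 15, slice = 12
Loop ends.

Final answer: 15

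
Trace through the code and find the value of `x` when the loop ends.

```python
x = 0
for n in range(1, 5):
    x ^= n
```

Let's trace through this code step by step.

Initialize: x = 0
Entering loop: for n in range(1, 5):
After iteration 1: n = 1, x = 1
After iteration 2: n = 2, x = 3
After iteration 3: n = 3, x = 0
After iteration 4: n = 4, x = 4
Loop ends.

Final answer: 4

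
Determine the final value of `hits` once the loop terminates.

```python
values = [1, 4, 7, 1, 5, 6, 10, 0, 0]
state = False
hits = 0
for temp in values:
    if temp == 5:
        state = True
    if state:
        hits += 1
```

Let's trace through this code step by step.

Initialize: values = [1, 4, 7, 1, 5, 6, 10, 0, 0]
Initialize: state = False
Initialize: hits = 0
Entering loop: for temp in values:
After iteration 1: temp = 1, state = False, hits = 0
After iteration 2: temp = 4, state = False, hits = 0
After iteration 3: temp = 7, state = False, hits = 0
After iteration 4: temp = 1, state = False, hits = 0
After iteration 5: temp = 5, state = True, hits = 1
After iteration 6: temp = 6, state = True, hits = 2
After iteration 7: temp = 10, state = True, hits = 3
After iteration 8: temp = 0, state = True, hits = 4
After iteration 9: temp = 0, state = True, hits = 5
Loop ends.

Final answer: 5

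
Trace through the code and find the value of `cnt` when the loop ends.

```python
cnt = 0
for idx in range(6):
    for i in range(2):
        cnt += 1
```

Let's trace through this code step by step.

Initialize: cnt = 0
Entering loop: for idx in range(6):
After iteration 1: idx = 0, cnt = 2
After iteration 2: idx = 1, cnt = 4
After iteration 3: idx = 2, cnt = 6
After iteration 4: idx = 3, cnt = 8
After iteration 5: idx = 4, cnt = 10
After iteration 6: idx = 5, cnt = 12
Loop ends.

Final answer: 12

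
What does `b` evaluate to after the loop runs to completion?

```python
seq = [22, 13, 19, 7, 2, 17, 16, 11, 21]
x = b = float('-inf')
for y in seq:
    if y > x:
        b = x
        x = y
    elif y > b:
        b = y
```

Let's trace through this code step by step.

Initialize: seq = [22, 13, 19, 7, 2, 17, 16, 11, 21]
Initialize: x = -inf
Initialize: b = -inf
Entering loop: for y in seq:
After iteration 1: y = 22, x = 22, b = -inf
After iteration 2: y = 13, x = 22, b = 13
After iteration 3: y = 19, x = 22, b = 19
After iteration 4: y = 7, x = 22, b = 19
After iteration 5: y = 2, x = 22, b = 19
After iteration 6: y = 17, x = 22, b = 19
After iteration 7: y = 16, x = 22, b = 19
After iteration 8: y = 11, x = 22, b = 19
After iteration 9: y = 21, x = 22, b = 21
Loop ends.

Final answer: 21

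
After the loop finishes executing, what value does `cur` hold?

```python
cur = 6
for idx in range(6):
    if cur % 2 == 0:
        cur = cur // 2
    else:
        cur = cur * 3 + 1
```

Let's trace through this code step by step.

Initialize: cur = 6
Entering loop: for idx in range(6):
After iteration 1: idx = 0, cur = 3
After iteration 2: idx = 1, cur = 10
After iteration 3: idx = 2, cur = 5
After iteration 4: idx = 3, cur = 16
After iteration 5: idx = 4, cur = 8
After iteration 6: idx = 5, cur = 4
Loop ends.

Final answer: 4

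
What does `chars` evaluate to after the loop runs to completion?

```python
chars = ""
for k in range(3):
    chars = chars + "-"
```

Let's trace through this code step by step.

Initialize: chars = ''
Entering loop: for k in range(3):
After iteration 1: k = 0, chars = '-'
After iteration 2: k = 1, chars = '--'
After iteration 3: k = 2, chars = '---'
Loop ends.

Final answer: '---'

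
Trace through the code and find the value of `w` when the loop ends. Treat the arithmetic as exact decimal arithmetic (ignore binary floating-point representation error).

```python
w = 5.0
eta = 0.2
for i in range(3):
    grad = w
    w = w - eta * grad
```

Let's trace through this code step by step.

Initialize: w = 5.0
Initialize: eta = 0.2
Entering loop: for i in range(3):
After iteration 1: i = 0, w = 4.0, grad = 5.0
After iteration 2: i = 1, w = 3.2, grad = 4.0
After iteration 3: i = 2, w = 2.56, grad = 3.2
Loop ends.

Final answer: 2.56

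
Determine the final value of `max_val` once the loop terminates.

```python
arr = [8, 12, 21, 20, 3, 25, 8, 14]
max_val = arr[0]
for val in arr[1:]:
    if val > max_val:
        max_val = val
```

Let's trace through this code step by step.

Initialize: arr = [8, 12, 21, 20, 3, 25, 8, 14]
Initialize: max_val = 8
Entering loop: for val in arr[1:]:
After iteration 1: val = 12, max_val = 12
After iteration 2: val = 21, max_val = 21
After iteration 3: val = 20, max_val = 21
After iteration 4: val = 3, max_val = 21
After iteration 5: val = 25, max_val = 25
After iteration 6: val = 8, max_val = 25
After iteration 7: val = 14, max_val = 25
Loop ends.

Final answer: 25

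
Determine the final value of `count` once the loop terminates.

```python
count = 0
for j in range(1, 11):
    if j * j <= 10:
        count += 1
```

Let's trace through this code step by step.

Initialize: count = 0
Entering loop: for j in range(1, 11):
After iteration 1: j = 1, count = 1
After iteration 2: j = 2, count = 2
After iteration 3: j = 3, count = 3
After iteration 4: j = 4, count = 3
After iteration 5: j = 5, count = 3
After iteration 6: j = 6, count = 3
After iteration 7: j = 7, count = 3
After iteration 8: j = 8, count = 3
After iteration 9: j = 9, count = 3
After iteration 10: j = 10, count = 3
Loop ends.

Final answer: 3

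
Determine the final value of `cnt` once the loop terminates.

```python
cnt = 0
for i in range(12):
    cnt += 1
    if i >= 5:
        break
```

Let's trace through this code step by step.

Initialize: cnt = 0
Entering loop: for i in range(12):
After iteration 1: i = 0, cnt = 1
After iteration 2: i = 1, cnt = 2
After iteration 3: i = 2, cnt = 3
After iteration 4: i = 3, cnt = 4
After iteration 5: i = 4, cnt = 5
After iteration 6: i = 5, cnt = 6
Loop ends.

Final answer: 6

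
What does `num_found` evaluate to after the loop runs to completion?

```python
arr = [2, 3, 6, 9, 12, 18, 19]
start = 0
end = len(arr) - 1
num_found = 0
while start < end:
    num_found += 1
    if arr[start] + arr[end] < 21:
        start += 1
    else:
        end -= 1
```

Let's trace through this code step by step.

Initialize: arr = [2, 3, 6, 9, 12, 18, 19]
Initialize: start = 0
Initialize: end = 6
Initialize: num_found = 0
Entering loop: while start < end:
After iteration 1: start = 0, end = 5, num_found = 1
After iteration 2: start = 1, end = 5, num_found = 2
After iteration 3: start = 1, end = 4, num_found = 3
After iteration 4: start = 2, end = 4, num_found = 4
After iteration 5: start = 3, end = 4, num_found = 5
After iteration 6: start = 3, end = 3, num_found = 6
Loop ends.

Final answer: 6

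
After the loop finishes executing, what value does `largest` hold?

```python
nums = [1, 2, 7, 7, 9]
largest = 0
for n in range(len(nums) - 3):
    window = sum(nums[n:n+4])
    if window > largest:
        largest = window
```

Let's trace through this code step by step.

Initialize: nums = [1, 2, 7, 7, 9]
Initialize: largest = 0
Entering loop: for n in range(len(nums) - 3):
After iteration 1: n = 0, largest = 17, window = 17
After iteration 2: n = 1, largest = 25, window = 25
Loop ends.

Final answer: 25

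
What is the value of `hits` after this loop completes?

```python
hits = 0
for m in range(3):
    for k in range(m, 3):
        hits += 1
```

Let's trace through this code step by step.

Initialize: hits = 0
Entering loop: for m in range(3):
After iteration 1: m = 0, hits = 3
After iteration 2: m = 1, hits = 5
After iteration 3: m = 2, hits = 6
Loop ends.

Final answer: 6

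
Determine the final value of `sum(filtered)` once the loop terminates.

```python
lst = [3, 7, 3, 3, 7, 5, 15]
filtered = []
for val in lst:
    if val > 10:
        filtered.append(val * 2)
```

Let's trace through this code step by step.

Initialize: lst = [3, 7, 3, 3, 7, 5, 15]
Initialize: filtered = []
Entering loop: for val in lst:
After iteration 1: val = 3, filtered = []
After iteration 2: val = 7, filtered = []
After iteration 3: val = 3, filtered = []
After iteration 4: val = 3, filtered = []
After iteration 5: val = 7, filtered = []
After iteration 6: val = 5, filtered = []
After iteration 7: val = 15, filtered = [30]
Loop ends.
sum(filtered) = 30

Final answer: 30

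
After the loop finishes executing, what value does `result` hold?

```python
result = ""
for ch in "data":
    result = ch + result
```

Let's trace through this code step by step.

Initialize: result = ''
Entering loop: for ch in "data":
After iteration 1: ch = 'd', result = 'd'
After iteration 2: ch = 'a', result = 'ad'
After iteration 3: ch = 't', result = 'tad'
After iteration 4: ch = 'a', result = 'atad'
Loop ends.

Final answer: 'atad'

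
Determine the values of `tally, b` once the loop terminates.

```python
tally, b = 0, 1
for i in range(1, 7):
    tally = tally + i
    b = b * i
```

Let's trace through this code step by step.

Initialize: tally = 0
Initialize: b = 1
Entering loop: for i in range(1, 7):
After iteration 1: i = 1, tally = 1, b = 1
After iteration 2: i = 2, tally = 3, b = 2
After iteration 3: i = 3, tally = 6, b = 6
After iteration 4: i = 4, tally = 10, b = 24
After iteration 5: i = 5, tally = 15, b = 120
After iteration 6: i = 6, tally = 21, b = 720
Loop ends.

Final answer: 21, 720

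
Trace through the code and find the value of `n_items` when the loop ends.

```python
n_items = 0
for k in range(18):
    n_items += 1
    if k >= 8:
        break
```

Let's trace through this code step by step.

Initialize: n_items = 0
Entering loop: for k in range(18):
After iteration 1: k = 0, n_items = 1
After iteration 2: k = 1, n_items = 2
After iteration 3: k = 2, n_items = 3
After iteration 4: k = 3, n_items = 4
After iteration 5: k = 4, n_items = 5
After iteration 6: k = 5, n_items = 6
After iteration 7: k = 6, n_items = 7
After iteration 8: k = 7, n_items = 8
After iteration 9: k = 8, n_items = 9
Loop ends.

Final answer: 9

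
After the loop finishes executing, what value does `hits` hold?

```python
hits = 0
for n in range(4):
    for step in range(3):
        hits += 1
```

Let's trace through this code step by step.

Initialize: hits = 0
Entering loop: for n in range(4):
After iteration 1: n = 0, hits = 3
After iteration 2: n = 1, hits = 6
After iteration 3: n = 2, hits = 9
After iteration 4: n = 3, hits = 12
Loop ends.

Final answer: 12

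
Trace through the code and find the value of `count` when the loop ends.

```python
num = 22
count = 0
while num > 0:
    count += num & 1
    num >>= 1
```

Let's trace through this code step by step.

Initialize: num = 22
Initialize: count = 0
Entering loop: while num > 0:
After iteration 1: num = 11, count = 0
After iteration 2: num = 5, count = 1
After iteration 3: num = 2, count = 2
After iteration 4: num = 1, count = 2
After iteration 5: num = 0, count = 3
Loop ends.

Final answer: 3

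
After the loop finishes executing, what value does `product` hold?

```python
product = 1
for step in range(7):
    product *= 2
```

Let's trace through this code step by step.

Initialize: product = 1
Entering loop: for step in range(7):
After iteration 1: step = 0, product = 2
After iteration 2: step = 1, product = 4
After iteration 3: step = 2, product = 8
After iteration 4: step = 3, product = 16
After iteration 5: step = 4, product = 32
After iteration 6: step = 5, product = 64
After iteration 7: step = 6, product = 128
Loop ends.

Final answer: 128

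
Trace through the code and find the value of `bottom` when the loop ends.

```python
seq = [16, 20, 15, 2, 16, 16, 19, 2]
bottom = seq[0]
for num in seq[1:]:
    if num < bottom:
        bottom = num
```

Let's trace through this code step by step.

Initialize: seq = [16, 20, 15, 2, 16, 16, 19, 2]
Initialize: bottom = 16
Entering loop: for num in seq[1:]:
After iteration 1: num = 20, bottom = 16
After iteration 2: num = 15, bottom = 15
After iteration 3: num = 2, bottom = 2
After iteration 4: num = 16, bottom = 2
After iteration 5: num = 16, bottom = 2
After iteration 6: num = 19, bottom = 2
After iteration 7: num = 2, bottom = 2
Loop ends.

Final answer: 2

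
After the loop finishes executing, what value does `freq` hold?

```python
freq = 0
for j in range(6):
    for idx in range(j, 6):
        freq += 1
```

Let's trace through this code step by step.

Initialize: freq = 0
Entering loop: for j in range(6):
After iteration 1: j = 0, freq = 6
After iteration 2: j = 1, freq = 11
After iteration 3: j = 2, freq = 15
After iteration 4: j = 3, freq = 18
After iteration 5: j = 4, freq = 20
After iteration 6: j = 5, freq = 21
Loop ends.

Final answer: 21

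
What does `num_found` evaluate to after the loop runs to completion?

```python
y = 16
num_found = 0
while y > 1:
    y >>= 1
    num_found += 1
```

Let's trace through this code step by step.

Initialize: y = 16
Initialize: num_found = 0
Entering loop: while y > 1:
After iteration 1: y = 8, num_found = 1
After iteration 2: y = 4, num_found = 2
After iteration 3: y = 2, num_found = 3
After iteration 4: y = 1, num_found = 4
Loop ends.

Final answer: 4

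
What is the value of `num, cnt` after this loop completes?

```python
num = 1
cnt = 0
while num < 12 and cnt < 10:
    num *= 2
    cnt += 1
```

Let's trace through this code step by step.

Initialize: num = 1
Initialize: cnt = 0
Entering loop: while num < 12 and cnt < 10:
After iteration 1: num = 2, cnt = 1
After iteration 2: num = 4, cnt = 2
After iteration 3: num = 8, cnt = 3
After iteration 4: num = 16, cnt = 4
Loop ends.

Final answer: 16, 4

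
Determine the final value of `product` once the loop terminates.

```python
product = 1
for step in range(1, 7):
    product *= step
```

Let's trace through this code step by step.

Initialize: product = 1
Entering loop: for step in range(1, 7):
After iteration 1: step = 1, product = 1
After iteration 2: step = 2, product = 2
After iteration 3: step = 3, product = 6
After iteration 4: step = 4, product = 24
After iteration 5: step = 5, product = 120
After iteration 6: step = 6, product = 720
Loop ends.

Final answer: 720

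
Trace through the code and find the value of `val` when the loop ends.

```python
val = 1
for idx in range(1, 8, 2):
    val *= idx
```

Let's trace through this code step by step.

Initialize: val = 1
Entering loop: for idx in range(1, 8, 2):
After iteration 1: idx = 1, val = 1
After iteration 2: idx = 3, val = 3
After iteration 3: idx = 5, val = 15
After iteration 4: idx = 7, val = 105
Loop ends.

Final answer: 105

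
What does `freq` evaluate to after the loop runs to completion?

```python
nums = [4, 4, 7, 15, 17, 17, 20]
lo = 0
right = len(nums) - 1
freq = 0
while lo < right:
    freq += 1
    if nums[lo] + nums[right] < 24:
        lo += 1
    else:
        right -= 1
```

Let's trace through this code step by step.

Initialize: nums = [4, 4, 7, 15, 17, 17, 20]
Initialize: lo = 0
Initialize: right = 6
Initialize: freq = 0
Entering loop: while lo < right:
After iteration 1: lo = 0, right = 5, freq = 1
After iteration 2: lo = 1, right = 5, freq = 2
After iteration 3: lo = 2, right = 5, freq = 3
After iteration 4: lo = 2, right = 4, freq = 4
After iteration 5: lo = 2, right = 3, freq = 5
After iteration 6: lo = 3, right = 3, freq = 6
Loop ends.

Final answer: 6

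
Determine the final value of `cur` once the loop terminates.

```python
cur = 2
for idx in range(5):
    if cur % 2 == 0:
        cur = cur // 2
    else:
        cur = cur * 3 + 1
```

Let's trace through this code step by step.

Initialize: cur = 2
Entering loop: for idx in range(5):
After iteration 1: idx = 0, cur = 1
After iteration 2: idx = 1, cur = 4
After iteration 3: idx = 2, cur = 2
After iteration 4: idx = 3, cur = 1
After iteration 5: idx = 4, cur = 4
Loop ends.

Final answer: 4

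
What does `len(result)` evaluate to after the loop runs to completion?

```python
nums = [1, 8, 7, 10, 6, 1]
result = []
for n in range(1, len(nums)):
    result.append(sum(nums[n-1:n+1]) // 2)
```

Let's trace through this code step by step.

Initialize: nums = [1, 8, 7, 10, 6, 1]
Initialize: result = []
Entering loop: for n in range(1, len(nums)):
After iteration 1: n = 1, result = [4]
After iteration 2: n = 2, result = [4, 7]
After iteration 3: n = 3, result = [4, 7, 8]
After iteration 4: n = 4, result = [4, 7, 8, 8]
After iteration 5: n = 5, result = [4, 7, 8, 8, 3]
Loop ends.
len(result) = 5

Final answer: 5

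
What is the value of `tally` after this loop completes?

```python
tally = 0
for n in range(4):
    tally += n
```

Let's trace through this code step by step.

Initialize: tally = 0
Entering loop: for n in range(4):
After iteration 1: n = 0, tally = 0
After iteration 2: n = 1, tally = 1
After iteration 3: n = 2, tally = 3
After iteration 4: n = 3, tally = 6
Loop ends.

Final answer: 6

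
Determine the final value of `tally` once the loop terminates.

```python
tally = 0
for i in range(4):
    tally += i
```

Let's trace through this code step by step.

Initialize: tally = 0
Entering loop: for i in range(4):
After iteration 1: i = 0, tally = 0
After iteration 2: i = 1, tally = 1
After iteration 3: i = 2, tally = 3
After iteration 4: i = 3, tally = 6
Loop ends.

Final answer: 6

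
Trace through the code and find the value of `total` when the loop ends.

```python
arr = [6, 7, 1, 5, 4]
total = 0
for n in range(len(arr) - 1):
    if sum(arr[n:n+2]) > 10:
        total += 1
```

Let's trace through this code step by step.

Initialize: arr = [6, 7, 1, 5, 4]
Initialize: total = 0
Entering loop: for n in range(len(arr) - 1):
After iteration 1: n = 0, total = 1
After iteration 2: n = 1, total = 1
After iteration 3: n = 2, total = 1
After iteration 4: n = 3, total = 1
Loop ends.

Final answer: 1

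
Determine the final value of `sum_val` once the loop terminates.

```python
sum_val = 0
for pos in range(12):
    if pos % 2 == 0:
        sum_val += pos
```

Let's trace through this code step by step.

Initialize: sum_val = 0
Entering loop: for pos in range(12):
After iteration 1: pos = 0, sum_val = 0
After iteration 2: pos = 1, sum_val = 0
After iteration 3: pos = 2, sum_val = 2
After iteration 4: pos = 3, sum_val = 2
After iteration 5: pos = 4, sum_val = 6
After iteration 6: pos = 5, sum_val = 6
After iteration 7: pos = 6, sum_val = 12
After iteration 8: pos = 7, sum_val = 12
After iteration 9: pos = 8, sum_val = 20
After iteration 10: pos = 9, sum_val = 20
After iteration 11: pos = 10, sum_val = 30
After iteration 12: pos = 11, sum_val = 30
Loop ends.

Final answer: 30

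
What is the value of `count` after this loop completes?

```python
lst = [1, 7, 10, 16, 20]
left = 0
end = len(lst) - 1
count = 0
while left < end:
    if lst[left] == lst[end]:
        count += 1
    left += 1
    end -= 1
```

Let's trace through this code step by step.

Initialize: lst = [1, 7, 10, 16, 20]
Initialize: left = 0
Initialize: end = 4
Initialize: count = 0
Entering loop: while left < end:
After iteration 1: left = 1, end = 3, count = 0
After iteration 2: left = 2, end = 2, count = 0
Loop ends.

Final answer: 0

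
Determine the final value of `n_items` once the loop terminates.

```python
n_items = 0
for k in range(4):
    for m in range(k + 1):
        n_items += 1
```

Let's trace through this code step by step.

Initialize: n_items = 0
Entering loop: for k in range(4):
After iteration 1: k = 0, n_items = 1, m = 0
After iteration 2: k = 1, n_items = 3, m = 1
After iteration 3: k = 2, n_items = 6, m = 2
After iteration 4: k = 3, n_items = 10, m = 3
Loop ends.

Final answer: 10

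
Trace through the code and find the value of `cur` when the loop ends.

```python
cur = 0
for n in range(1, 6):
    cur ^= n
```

Let's trace through this code step by step.

Initialize: cur = 0
Entering loop: for n in range(1, 6):
After iteration 1: n = 1, cur = 1
After iteration 2: n = 2, cur = 3
After iteration 3: n = 3, cur = 0
After iteration 4: n = 4, cur = 4
After iteration 5: n = 5, cur = 1
Loop ends.

Final answer: 1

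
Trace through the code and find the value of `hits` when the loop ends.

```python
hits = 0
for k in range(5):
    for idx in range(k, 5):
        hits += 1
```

Let's trace through this code step by step.

Initialize: hits = 0
Entering loop: for k in range(5):
After iteration 1: k = 0, hits = 5
After iteration 2: k = 1, hits = 9
After iteration 3: k = 2, hits = 12
After iteration 4: k = 3, hits = 14
After iteration 5: k = 4, hits = 15
Loop ends.

Final answer: 15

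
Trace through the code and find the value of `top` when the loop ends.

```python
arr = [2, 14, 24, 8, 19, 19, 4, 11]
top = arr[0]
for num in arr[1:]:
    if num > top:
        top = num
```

Let's trace through this code step by step.

Initialize: arr = [2, 14, 24, 8, 19, 19, 4, 11]
Initialize: top = 2
Entering loop: for num in arr[1:]:
After iteration 1: num = 14, top = 14
After iteration 2: num = 24, top = 24
After iteration 3: num = 8, top = 24
After iteration 4: num = 19, top = 24
After iteration 5: num = 19, top = 24
After iteration 6: num = 4, top = 24
After iteration 7: num = 11, top = 24
Loop ends.

Final answer: 24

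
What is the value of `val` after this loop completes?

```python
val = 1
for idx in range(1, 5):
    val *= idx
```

Let's trace through this code step by step.

Initialize: val = 1
Entering loop: for idx in range(1, 5):
After iteration 1: idx = 1, val = 1
After iteration 2: idx = 2, val = 2
After iteration 3: idx = 3, val = 6
After iteration 4: idx = 4, val = 24
Loop ends.

Final answer: 24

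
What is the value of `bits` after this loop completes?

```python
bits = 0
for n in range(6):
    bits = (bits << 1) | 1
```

Let's trace through this code step by step.

Initialize: bits = 0
Entering loop: for n in range(6):
After iteration 1: n = 0, bits = 1
After iteration 2: n = 1, bits = 3
After iteration 3: n = 2, bits = 7
After iteration 4: n = 3, bits = 15
After iteration 5: n = 4, bits = 31
After iteration 6: n = 5, bits = 63
Loop ends.

Final answer: 63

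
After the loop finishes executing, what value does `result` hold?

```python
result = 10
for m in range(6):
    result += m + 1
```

Let's trace through this code step by step.

Initialize: result = 10
Entering loop: for m in range(6):
After iteration 1: m = 0, result = 11
After iteration 2: m = 1, result = 13
After iteration 3: m = 2, result = 16
After iteration 4: m = 3, result = 20
After iteration 5: m = 4, result = 25
After iteration 6: m = 5, result = 31
Loop ends.

Final answer: 31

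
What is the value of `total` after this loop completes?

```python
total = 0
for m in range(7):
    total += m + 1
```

Let's trace through this code step by step.

Initialize: total = 0
Entering loop: for m in range(7):
After iteration 1: m = 0, total = 1
After iteration 2: m = 1, total = 3
After iteration 3: m = 2, total = 6
After iteration 4: m = 3, total = 10
After iteration 5: m = 4, total = 15
After iteration 6: m = 5, total = 21
After iteration 7: m = 6, total = 28
Loop ends.

Final answer: 28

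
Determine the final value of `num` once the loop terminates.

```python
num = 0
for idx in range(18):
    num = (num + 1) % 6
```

Let's trace through this code step by step.

Initialize: num = 0
Entering loop: for idx in range(18):
After iteration 1: idx = 0, num = 1
After iteration 2: idx = 1, num = 2
After iteration 3: idx = 2, num = 3
After iteration 4: idx = 3, num = 4
After iteration 5: idx = 4, num = 5
After iteration 6: idx = 5, num = 0
After iteration 7: idx = 6, num = 1
After iteration 8: idx = 7, num = 2
After iteration 9: idx = 8, num = 3
After iteration 10: idx = 9, num = 4
After iteration 11: idx = 10, num = 5
After iteration 12: idx = 11, num = 0
After iteration 13: idx = 12, num = 1
After iteration 14: idx = 13, num = 2
After iteration 15: idx = 14, num = 3
After iteration 16: idx = 15, num = 4
After iteration 17: idx = 16, num = 5
After iteration 18: idx = 17, num = 0
Loop ends.

Final answer: 0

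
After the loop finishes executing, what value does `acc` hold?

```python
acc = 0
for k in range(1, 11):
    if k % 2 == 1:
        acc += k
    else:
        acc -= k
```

Let's trace through this code step by step.

Initialize: acc = 0
Entering loop: for k in range(1, 11):
After iteration 1: k = 1, acc = 1
After iteration 2: k = 2, acc = -1
After iteration 3: k = 3, acc = 2
After iteration 4: k = 4, acc = -2
After iteration 5: k = 5, acc = 3
After iteration 6: k = 6, acc = -3
After iteration 7: k = 7, acc = 4
After iteration 8: k = 8, acc = -4
After iteration 9: k = 9, acc = 5
After iteration 10: k = 10, acc = -5
Loop ends.

Final answer: -5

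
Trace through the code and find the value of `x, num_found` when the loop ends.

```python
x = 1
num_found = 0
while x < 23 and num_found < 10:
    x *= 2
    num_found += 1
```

Let's trace through this code step by step.

Initialize: x = 1
Initialize: num_found = 0
Entering loop: while x < 23 and num_found < 10:
After iteration 1: x = 2, num_found = 1
After iteration 2: x = 4, num_found = 2
After iteration 3: x = 8, num_found = 3
After iteration 4: x = 16, num_found = 4
After iteration 5: x = 32, num_found = 5
Loop ends.

Final answer: 32, 5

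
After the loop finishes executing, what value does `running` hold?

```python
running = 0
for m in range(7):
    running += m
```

Let's trace through this code step by step.

Initialize: running = 0
Entering loop: for m in range(7):
After iteration 1: m = 0, running = 0
After iteration 2: m = 1, running = 1
After iteration 3: m = 2, running = 3
After iteration 4: m = 3, running = 6
After iteration 5: m = 4, running = 10
After iteration 6: m = 5, running = 15
After iteration 7: m = 6, running = 21
Loop ends.

Final answer: 21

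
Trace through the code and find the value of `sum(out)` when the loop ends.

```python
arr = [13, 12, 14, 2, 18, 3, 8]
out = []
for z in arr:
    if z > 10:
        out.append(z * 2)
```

Let's trace through this code step by step.

Initialize: arr = [13, 12, 14, 2, 18, 3, 8]
Initialize: out = []
Entering loop: for z in arr:
After iteration 1: z = 13, out = [26]
After iteration 2: z = 12, out = [26, 24]
After iteration 3: z = 14, out = [26, 24, 28]
After iteration 4: z = 2, out = [26, 24, 28]
After iteration 5: z = 18, out = [26, 24, 28, 36]
After iteration 6: z = 3, out = [26, 24, 28, 36]
After iteration 7: z = 8, out = [26, 24, 28, 36]
Loop ends.
sum(out) = 114

Final answer: 114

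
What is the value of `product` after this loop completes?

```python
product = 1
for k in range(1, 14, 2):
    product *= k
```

Let's trace through this code step by step.

Initialize: product = 1
Entering loop: for k in range(1, 14, 2):
After iteration 1: k = 1, product = 1
After iteration 2: k = 3, product = 3
After iteration 3: k = 5, product = 15
After iteration 4: k = 7, product = 105
After iteration 5: k = 9, product = 945
After iteration 6: k = 11, product = 10395
After iteration 7: k = 13, product = 135135
Loop ends.

Final answer: 135135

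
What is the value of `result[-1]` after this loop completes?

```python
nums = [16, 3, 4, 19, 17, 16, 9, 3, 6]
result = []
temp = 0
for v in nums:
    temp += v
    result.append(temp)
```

Let's trace through this code step by step.

Initialize: nums = [16, 3, 4, 19, 17, 16, 9, 3, 6]
Initialize: result = []
Initialize: temp = 0
Entering loop: for v in nums:
After iteration 1: v = 16, result = [16], temp = 16
After iteration 2: v = 3, result = [16, 19], temp = 19
After iteration 3: v = 4, result = [16, 19, 23], temp = 23
After iteration 4: v = 19, result = [16, 19, 23, 42], temp = 42
After iteration 5: v = 17, result = [16, 19, 23, 42, 59], temp = 59
After iteration 6: v = 16, result = [16, 19, 23, 42, 59, 75], temp = 75
After iteration 7: v = 9, result = [16, 19, 23, 42, 59, 75, 84], temp = 84
After iteration 8: v = 3, result = [16, 19, 23, 42, 59, 75, 84, 87], temp = 87
After iteration 9: v = 6, result = [16, 19, 23, 42, 59, 75, 84, 87, 93], temp = 93
Loop ends.
result[-1] = 93

Final answer: 93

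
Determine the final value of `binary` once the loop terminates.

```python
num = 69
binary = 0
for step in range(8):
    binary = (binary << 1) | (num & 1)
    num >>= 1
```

Let's trace through this code step by step.

Initialize: num = 69
Initialize: binary = 0
Entering loop: for step in range(8):
After iteration 1: step = 0, num = 34, binary = 1
After iteration 2: step = 1, num = 17, binary = 2
After iteration 3: step = 2, num = 8, binary = 5
After iteration 4: step = 3, num = 4, binary = 10
After iteration 5: step = 4, num = 2, binary = 20
After iteration 6: step = 5, num = 1, binary = 40
After iteration 7: step = 6, num = 0, binary = 81
After iteration 8: step = 7, num = 0, binary = 162
Loop ends.

Final answer: 162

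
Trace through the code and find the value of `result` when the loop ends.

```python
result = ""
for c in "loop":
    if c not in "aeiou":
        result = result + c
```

Let's trace through this code step by step.

Initialize: result = ''
Entering loop: for c in "loop":
After iteration 1: c = 'l', result = 'l'
After iteration 2: c = 'o', result = 'l'
After iteration 3: c = 'o', result = 'l'
After iteration 4: c = 'p', result = 'lp'
Loop ends.

Final answer: 'lp'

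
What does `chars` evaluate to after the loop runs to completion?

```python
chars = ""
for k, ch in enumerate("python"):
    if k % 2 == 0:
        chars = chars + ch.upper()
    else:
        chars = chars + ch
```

Let's trace through this code step by step.

Initialize: chars = ''
Entering loop: for k, ch in enumerate("python"):
After iteration 1: k = 0, ch = 'p', chars = 'P'
After iteration 2: k = 1, ch = 'y', chars = 'Py'
After iteration 3: k = 2, ch = 't', chars = 'PyT'
After iteration 4: k = 3, ch = 'h', chars = 'PyTh'
After iteration 5: k = 4, ch = 'o', chars = 'PyThO'
After iteration 6: k = 5, ch = 'n', chars = 'PyThOn'
Loop ends.

Final answer: 'PyThOn'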